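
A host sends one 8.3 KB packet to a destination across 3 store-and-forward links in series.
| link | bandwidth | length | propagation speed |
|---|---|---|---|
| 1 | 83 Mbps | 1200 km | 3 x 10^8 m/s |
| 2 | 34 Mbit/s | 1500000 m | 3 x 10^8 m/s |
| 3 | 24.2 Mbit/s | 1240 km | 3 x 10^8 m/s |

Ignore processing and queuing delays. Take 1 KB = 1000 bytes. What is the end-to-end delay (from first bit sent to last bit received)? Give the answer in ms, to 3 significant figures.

18.6 ms

L = 66400 bits.
Transmission delays (L/R per hop): 0.8, 1.95294, 2.7438 ms; sum = 5.49674 ms.
Propagation delays (d/s per hop): 4, 5, 4.13333 ms; sum = 13.1333 ms.
End-to-end = 18.6 ms.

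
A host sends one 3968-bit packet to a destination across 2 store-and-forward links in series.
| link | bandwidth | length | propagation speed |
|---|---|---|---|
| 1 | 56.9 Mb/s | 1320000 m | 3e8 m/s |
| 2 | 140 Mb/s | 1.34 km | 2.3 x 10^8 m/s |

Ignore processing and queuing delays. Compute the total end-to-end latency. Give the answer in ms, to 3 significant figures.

Transmission delays (L/R per hop): 0.0697364, 0.0283429 ms; sum = 0.0980792 ms.
Propagation delays (d/s per hop): 4.4, 0.00582609 ms; sum = 4.40583 ms.
End-to-end = 4.50 ms.

4.50 ms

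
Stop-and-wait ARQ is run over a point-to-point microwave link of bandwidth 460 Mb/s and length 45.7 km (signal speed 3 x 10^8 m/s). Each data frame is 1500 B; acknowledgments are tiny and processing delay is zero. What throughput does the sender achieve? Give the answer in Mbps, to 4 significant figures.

t_tx = L/R = 12000/460000000 = 2.6087e-05 s.
t_prop = 45700/300000000 = 0.000152333 s; RTT = 0.000304667 s.
Cycle = t_tx + RTT = 0.000330754 s.
Throughput = L / cycle = 12000 / 0.000330754 = 36.28 Mbps.

36.28 Mbps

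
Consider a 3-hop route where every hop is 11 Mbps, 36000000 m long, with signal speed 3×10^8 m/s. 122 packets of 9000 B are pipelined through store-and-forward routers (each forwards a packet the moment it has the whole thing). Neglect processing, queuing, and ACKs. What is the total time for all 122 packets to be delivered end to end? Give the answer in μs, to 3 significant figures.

Per-hop transmission t_tx = L/R = 72000/11000000 = 6545.45 μs.
Per-hop propagation t_prop = 36000000/300000000 = 120000 μs.
Pipeline fill: first packet needs 3·t_tx to clear all hops; remaining 121 packets each add one t_tx.
Total = (3+122-1)·t_tx + 3·t_prop = 124·6545.45 + 3·120000 = 1170000 μs.

1170000 μs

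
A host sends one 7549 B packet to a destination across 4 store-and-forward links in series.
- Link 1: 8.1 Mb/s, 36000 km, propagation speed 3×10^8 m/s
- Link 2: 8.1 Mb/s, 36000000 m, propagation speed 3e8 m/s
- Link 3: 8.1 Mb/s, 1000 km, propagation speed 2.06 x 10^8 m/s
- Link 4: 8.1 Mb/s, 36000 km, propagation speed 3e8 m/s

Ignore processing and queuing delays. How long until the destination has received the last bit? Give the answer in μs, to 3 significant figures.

395000 μs

L = 7549 × 8 = 60392 bits.
Transmission delay per hop = L/R = 60392/8100000 = 7455.8 μs; 4 hops → 29823.2 μs.
Propagation delays (d/s per hop): 120000, 120000, 4854.37, 120000 μs; sum = 364854 μs.
End-to-end = 395000 μs.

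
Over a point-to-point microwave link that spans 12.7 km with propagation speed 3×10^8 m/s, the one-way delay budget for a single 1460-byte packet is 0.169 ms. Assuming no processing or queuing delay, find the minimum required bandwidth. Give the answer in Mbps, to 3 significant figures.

92.2 Mbps

L = 11680 bits.
Propagation delay = 12700 / 300000000 = 0.0423333 ms.
Transmission budget = 0.169 − 0.0423333 = 0.126667 ms.
R ≥ L / t_tx = 11680 bits / 0.000126667 s = 92.2 Mbps.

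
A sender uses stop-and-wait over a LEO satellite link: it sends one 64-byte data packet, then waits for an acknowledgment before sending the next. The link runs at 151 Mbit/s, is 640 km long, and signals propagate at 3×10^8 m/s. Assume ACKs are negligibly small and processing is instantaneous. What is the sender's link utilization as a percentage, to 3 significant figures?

t_tx = L/R = 512/151000000 = 3.39073e-06 s.
t_prop = 640000/300000000 = 0.00213333 s; RTT = 0.00426667 s.
Cycle = t_tx + RTT = 0.00427006 s.
Utilization = t_tx / cycle = 3.39073e-06/0.00427006 = 0.0794 %.

0.0794 %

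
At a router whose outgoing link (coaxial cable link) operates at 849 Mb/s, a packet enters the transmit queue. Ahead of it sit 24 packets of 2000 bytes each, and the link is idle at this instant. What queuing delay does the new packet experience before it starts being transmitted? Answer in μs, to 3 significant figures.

Each queued packet: L/R = 16000/849000000 = 18.8457 μs.
24 queued → 452.297 μs.
Queuing delay = 452 μs.

452 μs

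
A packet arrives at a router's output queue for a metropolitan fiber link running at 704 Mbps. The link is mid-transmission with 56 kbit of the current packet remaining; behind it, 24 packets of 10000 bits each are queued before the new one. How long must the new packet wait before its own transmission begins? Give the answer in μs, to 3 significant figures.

420 μs

Each queued packet: L/R = 10000/704000000 = 14.2045 μs.
24 queued → 340.909 μs.
Plus remaining 56000 bits of current packet: 79.5455 μs.
Queuing delay = 420 μs.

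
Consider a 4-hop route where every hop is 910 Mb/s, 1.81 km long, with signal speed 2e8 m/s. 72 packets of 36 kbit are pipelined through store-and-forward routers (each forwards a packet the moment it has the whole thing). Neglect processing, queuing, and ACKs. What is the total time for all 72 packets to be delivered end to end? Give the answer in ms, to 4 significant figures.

Per-hop transmission t_tx = L/R = 36000/910000000 = 0.0395604 ms.
Per-hop propagation t_prop = 1810/200000000 = 0.00905 ms.
Pipeline fill: first packet needs 4·t_tx to clear all hops; remaining 71 packets each add one t_tx.
Total = (4+72-1)·t_tx + 4·t_prop = 75·0.0395604 + 4·0.00905 = 3.003 ms.

3.003 ms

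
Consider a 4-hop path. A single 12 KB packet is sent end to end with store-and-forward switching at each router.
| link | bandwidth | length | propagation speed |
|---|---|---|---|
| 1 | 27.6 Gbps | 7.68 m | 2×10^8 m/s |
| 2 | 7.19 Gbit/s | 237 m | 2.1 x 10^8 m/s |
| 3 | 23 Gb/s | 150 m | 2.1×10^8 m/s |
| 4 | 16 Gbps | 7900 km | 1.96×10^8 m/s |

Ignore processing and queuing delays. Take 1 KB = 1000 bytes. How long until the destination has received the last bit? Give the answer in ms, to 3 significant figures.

L = 96000 bits.
Transmission delays (L/R per hop): 0.00347826, 0.0133519, 0.00417391, 0.006 ms; sum = 0.0270041 ms.
Propagation delays (d/s per hop): 3.84e-05, 0.00112857, 0.000714286, 40.3061 ms; sum = 40.308 ms.
End-to-end = 40.3 ms.

40.3 ms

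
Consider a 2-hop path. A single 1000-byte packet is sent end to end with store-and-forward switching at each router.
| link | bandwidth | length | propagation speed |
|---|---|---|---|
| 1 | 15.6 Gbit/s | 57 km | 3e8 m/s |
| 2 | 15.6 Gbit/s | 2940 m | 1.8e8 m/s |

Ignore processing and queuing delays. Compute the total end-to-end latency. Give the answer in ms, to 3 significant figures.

0.207 ms

L = 1000 × 8 = 8000 bits.
Transmission delay per hop = L/R = 8000/15600000000 = 0.000512821 ms; 2 hops → 0.00102564 ms.
Propagation delays (d/s per hop): 0.19, 0.0163333 ms; sum = 0.206333 ms.
End-to-end = 0.207 ms.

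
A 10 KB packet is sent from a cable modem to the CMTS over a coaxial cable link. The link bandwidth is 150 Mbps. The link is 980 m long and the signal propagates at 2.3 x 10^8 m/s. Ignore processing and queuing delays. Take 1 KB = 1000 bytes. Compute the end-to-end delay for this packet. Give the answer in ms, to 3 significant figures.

L = 80000 bits.
Transmission delay = L/R = 80000 / 150000000 = 0.533333 ms.
Propagation delay = d/s = 980 m / 2.3e+08 m/s = 0.00426087 ms.
Total = 0.538 ms.

0.538 ms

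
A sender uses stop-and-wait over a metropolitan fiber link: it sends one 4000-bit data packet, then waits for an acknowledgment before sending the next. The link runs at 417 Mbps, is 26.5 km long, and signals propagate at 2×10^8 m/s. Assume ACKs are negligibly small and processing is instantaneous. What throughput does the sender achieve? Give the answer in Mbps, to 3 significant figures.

14.6 Mbps

t_tx = L/R = 4000/417000000 = 9.59233e-06 s.
t_prop = 26500/200000000 = 0.0001325 s; RTT = 0.000265 s.
Cycle = t_tx + RTT = 0.000274592 s.
Throughput = L / cycle = 4000 / 0.000274592 = 14.6 Mbps.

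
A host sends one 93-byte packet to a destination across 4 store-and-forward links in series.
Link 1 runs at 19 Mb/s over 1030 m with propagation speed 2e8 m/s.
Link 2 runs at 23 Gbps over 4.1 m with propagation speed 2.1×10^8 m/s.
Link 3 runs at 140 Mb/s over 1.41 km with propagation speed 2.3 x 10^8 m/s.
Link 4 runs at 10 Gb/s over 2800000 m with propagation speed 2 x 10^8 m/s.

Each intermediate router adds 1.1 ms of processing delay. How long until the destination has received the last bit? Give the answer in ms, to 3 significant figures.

L = 93 × 8 = 744 bits.
Transmission delays (L/R per hop): 0.0391579, 3.23478e-05, 0.00531429, 7.44e-05 ms; sum = 0.0445789 ms.
Propagation delays (d/s per hop): 0.00515, 1.95238e-05, 0.00613043, 14 ms; sum = 14.0113 ms.
Processing at 3 router(s): 3 × 1.1 ms = 3.3 ms.
End-to-end = 17.4 ms.

17.4 ms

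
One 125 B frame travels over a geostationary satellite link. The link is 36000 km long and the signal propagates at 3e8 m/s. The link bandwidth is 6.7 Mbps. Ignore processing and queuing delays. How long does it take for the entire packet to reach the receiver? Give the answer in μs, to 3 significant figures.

120000 μs

L = 125 × 8 = 1000 bits.
Transmission delay = L/R = 1000 / 6700000 = 149.254 μs.
Propagation delay = d/s = 36000000 m / 300000000 m/s = 120000 μs.
Total = 120000 μs.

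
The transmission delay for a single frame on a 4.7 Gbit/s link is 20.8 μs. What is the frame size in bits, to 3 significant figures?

L = R × t_tx = 4700000000 b/s × 2.08e-05 s = 97760 bits.

97800 bits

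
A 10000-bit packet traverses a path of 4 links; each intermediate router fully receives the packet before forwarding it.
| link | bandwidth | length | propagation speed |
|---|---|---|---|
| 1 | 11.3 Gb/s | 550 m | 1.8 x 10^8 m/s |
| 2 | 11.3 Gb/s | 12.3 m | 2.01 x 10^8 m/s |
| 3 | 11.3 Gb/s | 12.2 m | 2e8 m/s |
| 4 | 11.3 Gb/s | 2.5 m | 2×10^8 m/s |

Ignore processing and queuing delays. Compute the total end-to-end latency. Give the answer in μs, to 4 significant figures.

Transmission delay per hop = L/R = 10000/11300000000 = 0.884956 μs; 4 hops → 3.53982 μs.
Propagation delays (d/s per hop): 3.05556, 0.061194, 0.061, 0.0125 μs; sum = 3.19025 μs.
End-to-end = 6.730 μs.

6.730 μs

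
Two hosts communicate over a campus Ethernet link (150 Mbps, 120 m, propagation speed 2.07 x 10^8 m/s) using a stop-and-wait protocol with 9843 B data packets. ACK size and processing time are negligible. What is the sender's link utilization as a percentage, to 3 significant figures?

t_tx = L/R = 78744/150000000 = 0.00052496 s.
t_prop = 120/2.07e+08 = 5.7971e-07 s; RTT = 1.15942e-06 s.
Cycle = t_tx + RTT = 0.000526119 s.
Utilization = t_tx / cycle = 0.00052496/0.000526119 = 99.8 %.

99.8 %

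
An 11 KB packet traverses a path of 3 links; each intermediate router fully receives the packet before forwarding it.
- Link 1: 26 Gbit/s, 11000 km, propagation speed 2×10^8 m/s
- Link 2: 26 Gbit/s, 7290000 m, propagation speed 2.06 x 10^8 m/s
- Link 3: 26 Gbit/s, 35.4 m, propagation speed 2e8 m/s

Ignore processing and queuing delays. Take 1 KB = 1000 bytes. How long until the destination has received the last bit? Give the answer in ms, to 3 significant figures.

90.4 ms

L = 88000 bits.
Transmission delay per hop = L/R = 88000/26000000000 = 0.00338462 ms; 3 hops → 0.0101538 ms.
Propagation delays (d/s per hop): 55, 35.3883, 0.000177 ms; sum = 90.3885 ms.
End-to-end = 90.4 ms.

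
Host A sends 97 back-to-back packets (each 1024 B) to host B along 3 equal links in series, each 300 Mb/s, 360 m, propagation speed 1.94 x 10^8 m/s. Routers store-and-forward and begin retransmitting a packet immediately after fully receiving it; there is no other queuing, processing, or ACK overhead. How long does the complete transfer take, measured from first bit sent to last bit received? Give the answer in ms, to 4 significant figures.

Per-hop transmission t_tx = L/R = 8192/300000000 = 0.0273067 ms.
Per-hop propagation t_prop = 360/194000000 = 0.00185567 ms.
Pipeline fill: first packet needs 3·t_tx to clear all hops; remaining 96 packets each add one t_tx.
Total = (3+97-1)·t_tx + 3·t_prop = 99·0.0273067 + 3·0.00185567 = 2.709 ms.

2.709 ms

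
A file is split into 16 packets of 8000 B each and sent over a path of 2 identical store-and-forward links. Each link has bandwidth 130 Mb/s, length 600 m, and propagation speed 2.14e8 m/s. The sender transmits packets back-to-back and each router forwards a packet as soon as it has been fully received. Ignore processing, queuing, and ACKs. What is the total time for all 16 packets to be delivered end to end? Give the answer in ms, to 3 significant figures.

8.37 ms

Per-hop transmission t_tx = L/R = 64000/130000000 = 0.492308 ms.
Per-hop propagation t_prop = 600/214000000 = 0.00280374 ms.
Pipeline fill: first packet needs 2·t_tx to clear all hops; remaining 15 packets each add one t_tx.
Total = (2+16-1)·t_tx + 2·t_prop = 17·0.492308 + 2·0.00280374 = 8.37 ms.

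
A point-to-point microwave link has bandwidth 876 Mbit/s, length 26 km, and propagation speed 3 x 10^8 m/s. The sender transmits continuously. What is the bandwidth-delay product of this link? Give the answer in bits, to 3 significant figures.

Propagation delay = 26000 / 300000000 = 8.66667e-05 s.
BDP = R × t_prop = 876000000 × 8.66667e-05 = 75920 bits.

75900 bits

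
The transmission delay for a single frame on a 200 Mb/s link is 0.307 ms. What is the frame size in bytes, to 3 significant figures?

7680 bytes

L = R × t_tx = 200000000 b/s × 0.000307 s = 61400 bits.
In bytes: 61400 / 8 = 7680 bytes.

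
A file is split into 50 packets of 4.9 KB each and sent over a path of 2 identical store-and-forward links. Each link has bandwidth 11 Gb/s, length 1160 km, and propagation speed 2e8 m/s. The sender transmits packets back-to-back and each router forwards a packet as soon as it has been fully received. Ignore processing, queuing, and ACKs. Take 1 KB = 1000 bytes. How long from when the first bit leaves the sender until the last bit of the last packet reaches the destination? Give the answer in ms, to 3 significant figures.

Per-hop transmission t_tx = L/R = 39200/11000000000 = 0.00356364 ms.
Per-hop propagation t_prop = 1160000/200000000 = 5.8 ms.
Pipeline fill: first packet needs 2·t_tx to clear all hops; remaining 49 packets each add one t_tx.
Total = (2+50-1)·t_tx + 2·t_prop = 51·0.00356364 + 2·5.8 = 11.8 ms.

11.8 ms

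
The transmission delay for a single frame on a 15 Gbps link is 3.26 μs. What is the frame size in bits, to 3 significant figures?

L = R × t_tx = 15000000000 b/s × 3.26e-06 s = 48900 bits.

48900 bits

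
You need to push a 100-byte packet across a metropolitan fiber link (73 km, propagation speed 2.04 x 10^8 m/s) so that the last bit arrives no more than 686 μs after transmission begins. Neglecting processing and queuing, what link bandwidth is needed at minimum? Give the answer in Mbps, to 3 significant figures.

L = 800 bits.
Propagation delay = 73000 / 204000000 = 357.843 μs.
Transmission budget = 686 − 357.843 = 328.157 μs.
R ≥ L / t_tx = 800 bits / 0.000328157 s = 2.44 Mbps.

2.44 Mbps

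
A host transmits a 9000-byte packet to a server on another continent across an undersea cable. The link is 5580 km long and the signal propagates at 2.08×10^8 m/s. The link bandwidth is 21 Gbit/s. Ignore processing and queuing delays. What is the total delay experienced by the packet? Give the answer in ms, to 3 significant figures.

L = 9000 × 8 = 72000 bits.
Transmission delay = L/R = 72000 / 21000000000 = 0.00342857 ms.
Propagation delay = d/s = 5580000 m / 208000000 m/s = 26.8269 ms.
Total = 26.8 ms.

26.8 ms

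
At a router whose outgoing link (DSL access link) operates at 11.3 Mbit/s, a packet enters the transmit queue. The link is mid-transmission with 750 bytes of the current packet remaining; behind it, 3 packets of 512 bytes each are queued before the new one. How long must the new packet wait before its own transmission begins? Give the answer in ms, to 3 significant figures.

1.62 ms

Each queued packet: L/R = 4096/11300000 = 0.362478 ms.
3 queued → 1.08743 ms.
Plus remaining 6000 bits of current packet: 0.530973 ms.
Queuing delay = 1.62 ms.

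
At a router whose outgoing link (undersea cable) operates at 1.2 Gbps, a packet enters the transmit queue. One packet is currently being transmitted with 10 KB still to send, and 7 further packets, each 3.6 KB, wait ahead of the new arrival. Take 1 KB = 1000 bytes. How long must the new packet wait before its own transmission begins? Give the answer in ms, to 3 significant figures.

0.235 ms

Each queued packet: L/R = 28800/1200000000 = 0.024 ms.
7 queued → 0.168 ms.
Plus remaining 80000 bits of current packet: 0.0666667 ms.
Queuing delay = 0.235 ms.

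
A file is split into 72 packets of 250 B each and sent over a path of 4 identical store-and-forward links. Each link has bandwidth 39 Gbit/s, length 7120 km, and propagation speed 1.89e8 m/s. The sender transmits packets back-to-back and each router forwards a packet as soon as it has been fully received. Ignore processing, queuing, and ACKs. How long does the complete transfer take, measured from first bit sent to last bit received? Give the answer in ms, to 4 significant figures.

150.7 ms

Per-hop transmission t_tx = L/R = 2000/39000000000 = 5.12821e-05 ms.
Per-hop propagation t_prop = 7120000/189000000 = 37.672 ms.
Pipeline fill: first packet needs 4·t_tx to clear all hops; remaining 71 packets each add one t_tx.
Total = (4+72-1)·t_tx + 4·t_prop = 75·5.12821e-05 + 4·37.672 = 150.7 ms.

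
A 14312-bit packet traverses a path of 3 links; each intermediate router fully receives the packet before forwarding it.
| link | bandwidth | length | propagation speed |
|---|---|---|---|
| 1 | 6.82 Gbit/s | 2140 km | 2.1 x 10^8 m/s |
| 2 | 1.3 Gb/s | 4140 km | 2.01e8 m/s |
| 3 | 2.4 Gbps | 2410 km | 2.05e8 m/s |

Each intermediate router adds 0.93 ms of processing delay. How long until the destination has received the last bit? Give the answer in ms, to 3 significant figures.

Transmission delays (L/R per hop): 0.00209853, 0.0110092, 0.00596333 ms; sum = 0.0190711 ms.
Propagation delays (d/s per hop): 10.1905, 20.597, 11.7561 ms; sum = 42.5436 ms.
Processing at 2 router(s): 2 × 0.93 ms = 1.86 ms.
End-to-end = 44.4 ms.

44.4 ms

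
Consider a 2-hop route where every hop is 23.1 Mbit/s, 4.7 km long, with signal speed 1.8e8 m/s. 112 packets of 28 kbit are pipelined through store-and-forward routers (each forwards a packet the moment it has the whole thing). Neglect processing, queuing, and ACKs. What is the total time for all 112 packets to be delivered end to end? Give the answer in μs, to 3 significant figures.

Per-hop transmission t_tx = L/R = 28000/23100000 = 1212.12 μs.
Per-hop propagation t_prop = 4700/180000000 = 26.1111 μs.
Pipeline fill: first packet needs 2·t_tx to clear all hops; remaining 111 packets each add one t_tx.
Total = (2+112-1)·t_tx + 2·t_prop = 113·1212.12 + 2·26.1111 = 137000 μs.

137000 μs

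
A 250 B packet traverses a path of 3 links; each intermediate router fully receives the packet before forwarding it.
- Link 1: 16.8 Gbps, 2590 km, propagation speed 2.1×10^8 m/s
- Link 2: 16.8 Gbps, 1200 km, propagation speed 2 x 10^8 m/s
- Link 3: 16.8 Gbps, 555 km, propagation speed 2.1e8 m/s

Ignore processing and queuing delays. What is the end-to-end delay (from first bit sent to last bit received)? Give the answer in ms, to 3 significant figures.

L = 250 × 8 = 2000 bits.
Transmission delay per hop = L/R = 2000/16800000000 = 0.000119048 ms; 3 hops → 0.000357143 ms.
Propagation delays (d/s per hop): 12.3333, 6, 2.64286 ms; sum = 20.9762 ms.
End-to-end = 21.0 ms.

21.0 ms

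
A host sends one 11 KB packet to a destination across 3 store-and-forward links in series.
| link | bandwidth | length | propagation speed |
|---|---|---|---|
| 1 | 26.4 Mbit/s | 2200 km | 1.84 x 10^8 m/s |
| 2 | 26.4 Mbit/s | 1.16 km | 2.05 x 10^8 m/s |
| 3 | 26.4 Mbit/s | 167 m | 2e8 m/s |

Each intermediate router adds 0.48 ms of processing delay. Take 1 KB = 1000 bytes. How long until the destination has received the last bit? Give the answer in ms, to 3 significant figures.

L = 88000 bits.
Transmission delay per hop = L/R = 88000/26400000 = 3.33333 ms; 3 hops → 10 ms.
Propagation delays (d/s per hop): 11.9565, 0.00565854, 0.000835 ms; sum = 11.963 ms.
Processing at 2 router(s): 2 × 0.48 ms = 0.96 ms.
End-to-end = 22.9 ms.

22.9 ms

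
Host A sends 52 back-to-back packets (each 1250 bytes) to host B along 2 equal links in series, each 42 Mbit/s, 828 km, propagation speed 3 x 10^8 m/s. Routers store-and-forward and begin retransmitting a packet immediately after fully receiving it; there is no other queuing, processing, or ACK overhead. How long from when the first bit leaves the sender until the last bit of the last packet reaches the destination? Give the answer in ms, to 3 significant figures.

Per-hop transmission t_tx = L/R = 10000/42000000 = 0.238095 ms.
Per-hop propagation t_prop = 828000/300000000 = 2.76 ms.
Pipeline fill: first packet needs 2·t_tx to clear all hops; remaining 51 packets each add one t_tx.
Total = (2+52-1)·t_tx + 2·t_prop = 53·0.238095 + 2·2.76 = 18.1 ms.

18.1 ms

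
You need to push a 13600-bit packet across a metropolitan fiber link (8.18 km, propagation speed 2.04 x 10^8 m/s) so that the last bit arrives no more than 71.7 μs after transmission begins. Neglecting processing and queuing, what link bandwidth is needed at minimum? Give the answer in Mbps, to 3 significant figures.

Propagation delay = 8180 / 204000000 = 40.098 μs.
Transmission budget = 71.7 − 40.098 = 31.602 μs.
R ≥ L / t_tx = 13600 bits / 3.1602e-05 s = 430 Mbps.

430 Mbps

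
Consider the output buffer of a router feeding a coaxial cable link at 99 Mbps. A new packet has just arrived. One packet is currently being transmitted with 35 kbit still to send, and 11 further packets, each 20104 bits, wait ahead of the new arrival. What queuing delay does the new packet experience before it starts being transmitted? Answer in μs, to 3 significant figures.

Each queued packet: L/R = 20104/99000000 = 203.071 μs.
11 queued → 2233.78 μs.
Plus remaining 35000 bits of current packet: 353.535 μs.
Queuing delay = 2590 μs.

2590 μs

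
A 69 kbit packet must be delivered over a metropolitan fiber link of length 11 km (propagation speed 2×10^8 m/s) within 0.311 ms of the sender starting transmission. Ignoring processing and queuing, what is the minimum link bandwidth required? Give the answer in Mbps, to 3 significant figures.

270 Mbps

Propagation delay = 11000 / 200000000 = 0.055 ms.
Transmission budget = 0.311 − 0.055 = 0.256 ms.
R ≥ L / t_tx = 69000 bits / 0.000256 s = 270 Mbps.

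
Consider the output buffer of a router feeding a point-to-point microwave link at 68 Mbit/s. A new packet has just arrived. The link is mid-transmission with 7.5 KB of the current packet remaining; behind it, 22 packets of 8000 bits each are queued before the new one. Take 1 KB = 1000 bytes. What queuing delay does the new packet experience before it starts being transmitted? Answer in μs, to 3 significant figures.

3470 μs

Each queued packet: L/R = 8000/68000000 = 117.647 μs.
22 queued → 2588.24 μs.
Plus remaining 60000 bits of current packet: 882.353 μs.
Queuing delay = 3470 μs.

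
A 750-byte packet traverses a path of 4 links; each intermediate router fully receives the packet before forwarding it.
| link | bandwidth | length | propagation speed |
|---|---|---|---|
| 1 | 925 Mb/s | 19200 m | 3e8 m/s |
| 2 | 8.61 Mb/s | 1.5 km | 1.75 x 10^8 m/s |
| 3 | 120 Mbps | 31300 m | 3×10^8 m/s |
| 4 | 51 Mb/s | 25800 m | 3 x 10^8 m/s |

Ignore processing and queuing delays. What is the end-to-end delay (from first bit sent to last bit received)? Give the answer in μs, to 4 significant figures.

1134 μs

L = 750 × 8 = 6000 bits.
Transmission delays (L/R per hop): 6.48649, 696.864, 50, 117.647 μs; sum = 870.998 μs.
Propagation delays (d/s per hop): 64, 8.57143, 104.333, 86 μs; sum = 262.905 μs.
End-to-end = 1134 μs.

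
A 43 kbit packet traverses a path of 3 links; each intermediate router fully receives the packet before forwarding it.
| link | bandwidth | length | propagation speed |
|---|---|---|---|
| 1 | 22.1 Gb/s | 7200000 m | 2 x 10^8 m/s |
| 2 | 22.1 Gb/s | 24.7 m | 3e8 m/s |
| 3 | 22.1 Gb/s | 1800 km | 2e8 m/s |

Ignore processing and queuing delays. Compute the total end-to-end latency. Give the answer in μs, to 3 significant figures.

45000 μs

L = 43000 bits.
Transmission delay per hop = L/R = 43000/22100000000 = 1.9457 μs; 3 hops → 5.8371 μs.
Propagation delays (d/s per hop): 36000, 0.0823333, 9000 μs; sum = 45000.1 μs.
End-to-end = 45000 μs.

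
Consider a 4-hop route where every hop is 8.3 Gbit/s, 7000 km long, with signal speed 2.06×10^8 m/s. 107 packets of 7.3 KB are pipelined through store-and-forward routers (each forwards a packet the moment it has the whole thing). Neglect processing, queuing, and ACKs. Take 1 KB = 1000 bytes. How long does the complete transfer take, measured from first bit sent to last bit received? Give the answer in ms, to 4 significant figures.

136.7 ms

Per-hop transmission t_tx = L/R = 58400/8.3e+09 = 0.00703614 ms.
Per-hop propagation t_prop = 7000000/206000000 = 33.9806 ms.
Pipeline fill: first packet needs 4·t_tx to clear all hops; remaining 106 packets each add one t_tx.
Total = (4+107-1)·t_tx + 4·t_prop = 110·0.00703614 + 4·33.9806 = 136.7 ms.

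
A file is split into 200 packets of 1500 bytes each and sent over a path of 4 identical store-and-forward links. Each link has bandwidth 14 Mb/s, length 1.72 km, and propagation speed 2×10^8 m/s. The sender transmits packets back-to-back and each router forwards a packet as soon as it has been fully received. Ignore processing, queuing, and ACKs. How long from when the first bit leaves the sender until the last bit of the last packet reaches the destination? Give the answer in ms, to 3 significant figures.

Per-hop transmission t_tx = L/R = 12000/14000000 = 0.857143 ms.
Per-hop propagation t_prop = 1720/200000000 = 0.0086 ms.
Pipeline fill: first packet needs 4·t_tx to clear all hops; remaining 199 packets each add one t_tx.
Total = (4+200-1)·t_tx + 4·t_prop = 203·0.857143 + 4·0.0086 = 174 ms.

174 ms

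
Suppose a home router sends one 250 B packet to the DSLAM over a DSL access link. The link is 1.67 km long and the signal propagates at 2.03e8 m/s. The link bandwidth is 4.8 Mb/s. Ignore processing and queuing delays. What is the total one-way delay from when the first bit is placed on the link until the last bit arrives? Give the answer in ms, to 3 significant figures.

L = 250 × 8 = 2000 bits.
Transmission delay = L/R = 2000 / 4800000 = 0.416667 ms.
Propagation delay = d/s = 1670 m / 2.03e+08 m/s = 0.0082266 ms.
Total = 0.425 ms.

0.425 ms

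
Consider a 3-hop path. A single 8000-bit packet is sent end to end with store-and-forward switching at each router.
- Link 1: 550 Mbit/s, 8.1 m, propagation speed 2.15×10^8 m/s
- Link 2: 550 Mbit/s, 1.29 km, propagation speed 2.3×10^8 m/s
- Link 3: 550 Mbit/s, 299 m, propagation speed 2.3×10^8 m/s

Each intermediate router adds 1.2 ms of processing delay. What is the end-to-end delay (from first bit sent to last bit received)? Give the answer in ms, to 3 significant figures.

2.45 ms

Transmission delay per hop = L/R = 8000/550000000 = 0.0145455 ms; 3 hops → 0.0436364 ms.
Propagation delays (d/s per hop): 3.76744e-05, 0.0056087, 0.0013 ms; sum = 0.00694637 ms.
Processing at 2 router(s): 2 × 1.2 ms = 2.4 ms.
End-to-end = 2.45 ms.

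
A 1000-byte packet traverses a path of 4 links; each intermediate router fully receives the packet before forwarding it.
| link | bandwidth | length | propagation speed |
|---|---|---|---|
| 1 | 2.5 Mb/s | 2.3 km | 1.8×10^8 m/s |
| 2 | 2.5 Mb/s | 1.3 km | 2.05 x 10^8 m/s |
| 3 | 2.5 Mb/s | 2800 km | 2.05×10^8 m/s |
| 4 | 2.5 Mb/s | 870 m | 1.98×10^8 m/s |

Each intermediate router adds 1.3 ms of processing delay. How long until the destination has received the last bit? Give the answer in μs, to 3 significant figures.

L = 1000 × 8 = 8000 bits.
Transmission delay per hop = L/R = 8000/2500000 = 3200 μs; 4 hops → 12800 μs.
Propagation delays (d/s per hop): 12.7778, 6.34146, 13658.5, 4.39394 μs; sum = 13682 μs.
Processing at 3 router(s): 3 × 1.3 ms = 3900 μs.
End-to-end = 30400 μs.

30400 μs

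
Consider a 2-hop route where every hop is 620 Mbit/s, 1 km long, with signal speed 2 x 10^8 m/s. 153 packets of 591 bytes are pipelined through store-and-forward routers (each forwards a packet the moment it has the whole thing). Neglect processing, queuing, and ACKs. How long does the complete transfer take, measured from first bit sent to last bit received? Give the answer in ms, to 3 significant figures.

1.18 ms

Per-hop transmission t_tx = L/R = 4728/620000000 = 0.00762581 ms.
Per-hop propagation t_prop = 1000/200000000 = 0.005 ms.
Pipeline fill: first packet needs 2·t_tx to clear all hops; remaining 152 packets each add one t_tx.
Total = (2+153-1)·t_tx + 2·t_prop = 154·0.00762581 + 2·0.005 = 1.18 ms.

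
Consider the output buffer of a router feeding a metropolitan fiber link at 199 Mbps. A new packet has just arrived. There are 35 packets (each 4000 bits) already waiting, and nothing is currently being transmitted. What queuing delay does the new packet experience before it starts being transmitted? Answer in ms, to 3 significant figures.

0.704 ms

Each queued packet: L/R = 4000/199000000 = 0.0201005 ms.
35 queued → 0.703518 ms.
Queuing delay = 0.704 ms.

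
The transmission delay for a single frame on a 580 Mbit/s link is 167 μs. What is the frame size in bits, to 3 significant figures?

96900 bits

L = R × t_tx = 580000000 b/s × 0.000167 s = 96860 bits.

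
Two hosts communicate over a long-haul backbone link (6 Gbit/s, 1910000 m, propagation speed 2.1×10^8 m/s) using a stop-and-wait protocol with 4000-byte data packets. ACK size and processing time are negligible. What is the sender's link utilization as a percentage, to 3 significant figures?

0.0293 %

t_tx = L/R = 32000/6000000000 = 5.33333e-06 s.
t_prop = 1910000/210000000 = 0.00909524 s; RTT = 0.0181905 s.
Cycle = t_tx + RTT = 0.0181958 s.
Utilization = t_tx / cycle = 5.33333e-06/0.0181958 = 0.0293 %.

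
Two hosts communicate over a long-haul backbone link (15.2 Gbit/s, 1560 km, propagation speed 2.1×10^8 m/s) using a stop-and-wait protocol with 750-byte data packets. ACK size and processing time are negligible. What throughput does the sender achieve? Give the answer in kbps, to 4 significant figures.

t_tx = L/R = 6000/15200000000 = 3.94737e-07 s.
t_prop = 1560000/210000000 = 0.00742857 s; RTT = 0.0148571 s.
Cycle = t_tx + RTT = 0.0148575 s.
Throughput = L / cycle = 6000 / 0.0148575 = 403.8 kbps.

403.8 kbps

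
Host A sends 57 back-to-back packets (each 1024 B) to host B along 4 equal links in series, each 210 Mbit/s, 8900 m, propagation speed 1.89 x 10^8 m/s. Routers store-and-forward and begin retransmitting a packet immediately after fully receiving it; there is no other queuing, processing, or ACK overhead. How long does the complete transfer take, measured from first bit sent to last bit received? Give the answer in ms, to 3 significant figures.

2.53 ms

Per-hop transmission t_tx = L/R = 8192/210000000 = 0.0390095 ms.
Per-hop propagation t_prop = 8900/189000000 = 0.0470899 ms.
Pipeline fill: first packet needs 4·t_tx to clear all hops; remaining 56 packets each add one t_tx.
Total = (4+57-1)·t_tx + 4·t_prop = 60·0.0390095 + 4·0.0470899 = 2.53 ms.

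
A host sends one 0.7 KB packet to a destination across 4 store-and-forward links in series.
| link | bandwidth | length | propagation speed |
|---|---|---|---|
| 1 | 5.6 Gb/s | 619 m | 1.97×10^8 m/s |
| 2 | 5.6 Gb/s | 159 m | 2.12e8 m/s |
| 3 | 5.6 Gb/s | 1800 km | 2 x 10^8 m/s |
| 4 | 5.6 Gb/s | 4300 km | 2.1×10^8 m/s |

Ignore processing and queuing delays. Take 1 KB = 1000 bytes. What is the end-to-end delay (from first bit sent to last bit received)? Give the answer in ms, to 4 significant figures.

29.48 ms

L = 5600 bits.
Transmission delay per hop = L/R = 5600/5600000000 = 0.001 ms; 4 hops → 0.004 ms.
Propagation delays (d/s per hop): 0.00314213, 0.00075, 9, 20.4762 ms; sum = 29.4801 ms.
End-to-end = 29.48 ms.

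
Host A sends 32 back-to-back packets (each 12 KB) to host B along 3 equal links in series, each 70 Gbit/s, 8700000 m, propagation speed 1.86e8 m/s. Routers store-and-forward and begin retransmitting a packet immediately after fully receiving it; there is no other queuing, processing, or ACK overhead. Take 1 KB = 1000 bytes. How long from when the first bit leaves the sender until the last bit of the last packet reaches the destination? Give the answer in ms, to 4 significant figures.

Per-hop transmission t_tx = L/R = 96000/70000000000 = 0.00137143 ms.
Per-hop propagation t_prop = 8700000/186000000 = 46.7742 ms.
Pipeline fill: first packet needs 3·t_tx to clear all hops; remaining 31 packets each add one t_tx.
Total = (3+32-1)·t_tx + 3·t_prop = 34·0.00137143 + 3·46.7742 = 140.4 ms.

140.4 ms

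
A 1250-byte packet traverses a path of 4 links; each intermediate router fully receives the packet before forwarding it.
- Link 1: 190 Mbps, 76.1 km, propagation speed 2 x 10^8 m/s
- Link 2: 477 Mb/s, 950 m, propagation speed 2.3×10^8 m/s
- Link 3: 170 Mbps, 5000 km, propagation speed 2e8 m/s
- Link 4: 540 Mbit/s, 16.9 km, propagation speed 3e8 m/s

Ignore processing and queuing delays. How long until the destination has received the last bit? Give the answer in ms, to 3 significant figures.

L = 1250 × 8 = 10000 bits.
Transmission delays (L/R per hop): 0.0526316, 0.0209644, 0.0588235, 0.0185185 ms; sum = 0.150938 ms.
Propagation delays (d/s per hop): 0.3805, 0.00413043, 25, 0.0563333 ms; sum = 25.441 ms.
End-to-end = 25.6 ms.

25.6 ms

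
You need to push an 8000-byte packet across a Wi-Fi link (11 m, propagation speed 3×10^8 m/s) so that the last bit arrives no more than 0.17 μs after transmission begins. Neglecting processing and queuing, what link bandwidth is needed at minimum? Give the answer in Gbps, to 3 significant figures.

480 Gbps

L = 64000 bits.
Propagation delay = 11 / 300000000 = 0.0366667 μs.
Transmission budget = 0.17 − 0.0366667 = 0.133333 μs.
R ≥ L / t_tx = 64000 bits / 1.33333e-07 s = 480 Gbps.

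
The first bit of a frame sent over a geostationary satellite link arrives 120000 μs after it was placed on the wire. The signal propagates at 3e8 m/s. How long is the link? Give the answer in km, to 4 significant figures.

d = s × t_prop = 300000000 × 0.12 = 36000 km.

36000 km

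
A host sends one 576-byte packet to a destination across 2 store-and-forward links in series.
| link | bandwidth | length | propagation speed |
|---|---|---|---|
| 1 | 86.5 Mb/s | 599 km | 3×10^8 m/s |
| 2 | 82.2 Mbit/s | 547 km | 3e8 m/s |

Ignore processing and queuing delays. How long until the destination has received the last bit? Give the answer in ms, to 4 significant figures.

3.929 ms

L = 576 × 8 = 4608 bits.
Transmission delays (L/R per hop): 0.0532717, 0.0560584 ms; sum = 0.10933 ms.
Propagation delays (d/s per hop): 1.99667, 1.82333 ms; sum = 3.82 ms.
End-to-end = 3.929 ms.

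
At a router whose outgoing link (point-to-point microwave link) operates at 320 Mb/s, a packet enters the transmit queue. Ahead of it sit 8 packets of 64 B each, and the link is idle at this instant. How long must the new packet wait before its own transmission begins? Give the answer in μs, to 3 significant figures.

Each queued packet: L/R = 512/320000000 = 1.6 μs.
8 queued → 12.8 μs.
Queuing delay = 12.8 μs.

12.8 μs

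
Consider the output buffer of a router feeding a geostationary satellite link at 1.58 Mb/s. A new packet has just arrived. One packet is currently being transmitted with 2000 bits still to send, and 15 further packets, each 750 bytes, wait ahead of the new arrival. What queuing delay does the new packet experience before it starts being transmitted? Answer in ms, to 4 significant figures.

58.23 ms

Each queued packet: L/R = 6000/1580000 = 3.79747 ms.
15 queued → 56.962 ms.
Plus remaining 2000 bits of current packet: 1.26582 ms.
Queuing delay = 58.23 ms.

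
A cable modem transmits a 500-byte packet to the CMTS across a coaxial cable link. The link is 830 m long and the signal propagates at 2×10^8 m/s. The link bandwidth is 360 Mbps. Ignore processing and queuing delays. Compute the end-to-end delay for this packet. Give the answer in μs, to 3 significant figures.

L = 500 × 8 = 4000 bits.
Transmission delay = L/R = 4000 / 360000000 = 11.1111 μs.
Propagation delay = d/s = 830 m / 200000000 m/s = 4.15 μs.
Total = 15.3 μs.

15.3 μs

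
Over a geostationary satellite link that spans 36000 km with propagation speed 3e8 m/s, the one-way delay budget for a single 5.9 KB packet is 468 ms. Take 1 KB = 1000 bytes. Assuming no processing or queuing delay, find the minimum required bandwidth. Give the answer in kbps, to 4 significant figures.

L = 47200 bits.
Propagation delay = 36000000 / 300000000 = 120 ms.
Transmission budget = 468 − 120 = 348 ms.
R ≥ L / t_tx = 47200 bits / 0.348 s = 135.6 kbps.

135.6 kbps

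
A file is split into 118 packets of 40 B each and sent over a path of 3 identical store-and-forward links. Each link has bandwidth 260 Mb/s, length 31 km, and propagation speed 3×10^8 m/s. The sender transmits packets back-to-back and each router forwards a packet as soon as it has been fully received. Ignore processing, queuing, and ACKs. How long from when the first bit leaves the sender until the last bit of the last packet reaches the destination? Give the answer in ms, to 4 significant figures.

0.4577 ms

Per-hop transmission t_tx = L/R = 320/260000000 = 0.00123077 ms.
Per-hop propagation t_prop = 31000/300000000 = 0.103333 ms.
Pipeline fill: first packet needs 3·t_tx to clear all hops; remaining 117 packets each add one t_tx.
Total = (3+118-1)·t_tx + 3·t_prop = 120·0.00123077 + 3·0.103333 = 0.4577 ms.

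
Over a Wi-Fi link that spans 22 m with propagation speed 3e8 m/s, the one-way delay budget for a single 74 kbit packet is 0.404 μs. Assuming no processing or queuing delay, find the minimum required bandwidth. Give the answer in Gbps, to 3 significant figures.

Propagation delay = 22 / 300000000 = 0.0733333 μs.
Transmission budget = 0.404 − 0.0733333 = 0.330667 μs.
R ≥ L / t_tx = 74000 bits / 3.30667e-07 s = 224 Gbps.

224 Gbps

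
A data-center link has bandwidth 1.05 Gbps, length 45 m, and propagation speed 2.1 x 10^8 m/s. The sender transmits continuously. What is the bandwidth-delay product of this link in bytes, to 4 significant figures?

Propagation delay = 45 / 210000000 = 2.14286e-07 s.
BDP = R × t_prop = 1050000000 × 2.14286e-07 = 225 bits.
In bytes: 225/8 = 28.13 bytes.

28.13 bytes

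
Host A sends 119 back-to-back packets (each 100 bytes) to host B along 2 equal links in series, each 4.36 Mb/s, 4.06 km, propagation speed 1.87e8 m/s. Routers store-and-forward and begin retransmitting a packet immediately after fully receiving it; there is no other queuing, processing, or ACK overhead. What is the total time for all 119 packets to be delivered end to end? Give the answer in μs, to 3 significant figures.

22100 μs

Per-hop transmission t_tx = L/R = 800/4360000 = 183.486 μs.
Per-hop propagation t_prop = 4060/187000000 = 21.7112 μs.
Pipeline fill: first packet needs 2·t_tx to clear all hops; remaining 118 packets each add one t_tx.
Total = (2+119-1)·t_tx + 2·t_prop = 120·183.486 + 2·21.7112 = 22100 μs.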